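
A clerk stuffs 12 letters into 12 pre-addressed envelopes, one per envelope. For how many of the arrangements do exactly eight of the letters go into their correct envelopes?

4455

Choose which 8 of the 12 are fixed: C(12,8) = 495.
The remaining 4 must be deranged: !4 = 9.
Total: 495 × 9 = 4455.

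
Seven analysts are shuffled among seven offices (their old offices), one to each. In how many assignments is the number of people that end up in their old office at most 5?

# with exactly i fixed is C(7,i)·!(7-i); sum over i=0..5:
  i=0: C(7,0)·!7 = 1·1854 = 1854
  i=1: C(7,1)·!6 = 7·265 = 1855
  i=2: C(7,2)·!5 = 21·44 = 924
  i=3: C(7,3)·!4 = 35·9 = 315
  i=4: C(7,4)·!3 = 35·2 = 70
  i=5: C(7,5)·!2 = 21·1 = 21
Total = 5039.

5039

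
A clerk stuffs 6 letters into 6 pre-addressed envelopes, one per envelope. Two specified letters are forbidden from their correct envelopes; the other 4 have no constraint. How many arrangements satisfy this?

504

Inclusion-exclusion on the 2 forbidden self-matches:
Σ_{j=0}^{2} (-1)^j C(2,j)(6-j)!
= C(2,0)·6! - C(2,1)·5! + C(2,2)·4!
= 720 - 240 + 24
= 504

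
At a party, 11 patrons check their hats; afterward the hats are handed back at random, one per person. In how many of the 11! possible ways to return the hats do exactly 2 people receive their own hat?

Choose which 2 of the 11 are fixed: C(11,2) = 55.
The other 9 form a derangement: !9 = 133496.
Total: 55 × 133496 = 7342280.

7342280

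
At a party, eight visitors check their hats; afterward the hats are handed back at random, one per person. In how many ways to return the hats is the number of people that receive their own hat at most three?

39549

Sum C(8,i)·!(8-i) for i = 0..3:
  i=0: C(8,0)·!8 = 1·14833 = 14833
  i=1: C(8,1)·!7 = 8·1854 = 14832
  i=2: C(8,2)·!6 = 28·265 = 7420
  i=3: C(8,3)·!5 = 56·44 = 2464
Total = 39549.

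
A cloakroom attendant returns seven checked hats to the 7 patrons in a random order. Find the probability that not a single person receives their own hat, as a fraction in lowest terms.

103/280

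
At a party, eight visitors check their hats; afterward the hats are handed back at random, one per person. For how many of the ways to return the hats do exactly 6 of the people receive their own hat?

Choose which 6 of the 8 are fixed: C(8,6) = 28.
The remaining 2 must be deranged: !2 = 1.
Total: 28 × 1 = 28.

28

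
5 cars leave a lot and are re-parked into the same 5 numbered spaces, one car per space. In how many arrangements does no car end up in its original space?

44

Use !n = (n-1)(!(n-1) + !(n-2)).
!5 = 4·(9 + 2) = 4·11 = 44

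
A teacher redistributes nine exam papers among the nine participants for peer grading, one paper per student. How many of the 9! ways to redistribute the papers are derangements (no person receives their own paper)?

133496

!9 is the nearest integer to 9!/e.
9! = 362880, and 362880/e ≈ 133496.09, so !9 = 133496.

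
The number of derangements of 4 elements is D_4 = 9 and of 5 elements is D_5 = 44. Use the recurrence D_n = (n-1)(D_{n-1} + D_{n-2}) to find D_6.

D_6 = (6-1)·(D_5 + D_4) = 5·(44 + 9) = 5·53 = 265.

265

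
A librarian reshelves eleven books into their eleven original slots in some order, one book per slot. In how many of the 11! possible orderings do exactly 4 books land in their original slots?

Pick the 4 fixed positions: C(11,4) = 330 ways.
The remaining 7 must be deranged: !7 = 1854.
Total: 330 × 1854 = 611820.

611820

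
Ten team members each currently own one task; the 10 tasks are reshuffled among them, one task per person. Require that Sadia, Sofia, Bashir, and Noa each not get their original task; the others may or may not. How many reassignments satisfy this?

Inclusion-exclusion on the 4 forbidden self-matches:
Σ_{j=0}^{4} (-1)^j C(4,j)(10-j)!
= C(4,0)·10! - C(4,1)·9! + C(4,2)·8! - C(4,3)·7! + C(4,4)·6!
= 3628800 - 1451520 + 241920 - 20160 + 720
= 2399760

2399760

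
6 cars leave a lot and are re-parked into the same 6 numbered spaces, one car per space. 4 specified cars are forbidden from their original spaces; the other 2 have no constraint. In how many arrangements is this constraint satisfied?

362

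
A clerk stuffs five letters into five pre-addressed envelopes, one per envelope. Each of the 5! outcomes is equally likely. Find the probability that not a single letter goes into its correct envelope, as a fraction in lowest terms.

Favorable outcomes: !5 = 44.
Total outcomes: 5! = 120.
Probability = 44/120 = 11/30.

11/30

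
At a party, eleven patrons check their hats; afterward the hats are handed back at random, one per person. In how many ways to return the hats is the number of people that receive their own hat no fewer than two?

Sum C(11,i)·!(11-i) for i = 2..11:
  i=2: C(11,2)·!9 = 55·133496 = 7342280
  i=3: C(11,3)·!8 = 165·14833 = 2447445
  i=4: C(11,4)·!7 = 330·1854 = 611820
  i=5: C(11,5)·!6 = 462·265 = 122430
  i=6: C(11,6)·!5 = 462·44 = 20328
  i=7: C(11,7)·!4 = 330·9 = 2970
  i=8: C(11,8)·!3 = 165·2 = 330
  i=9: C(11,9)·!2 = 55·1 = 55
  i=10: C(11,10)·!1 = 11·0 = 0
  i=11: C(11,11)·!0 = 1·1 = 1
Total = 10547659.

10547659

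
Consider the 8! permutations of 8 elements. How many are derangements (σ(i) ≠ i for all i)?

The number of derangements of 8 is !8 = Σ_{k=0}^{8} (-1)^k·8!/k!
= 8! - 8!/1! + 8!/2! - 8!/3! + 8!/4! - 8!/5! + 8!/6! - 8!/7! + 8!/8!
= 40320 - 40320 + 20160 - 6720 + 1680 - 336 + 56 - 8 + 1
= 14833

14833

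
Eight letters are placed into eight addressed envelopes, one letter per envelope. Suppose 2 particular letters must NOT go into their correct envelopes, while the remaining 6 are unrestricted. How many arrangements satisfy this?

Inclusion-exclusion on the 2 forbidden self-matches:
Σ_{j=0}^{2} (-1)^j C(2,j)(8-j)!
= C(2,0)·8! - C(2,1)·7! + C(2,2)·6!
= 40320 - 10080 + 720
= 30960

30960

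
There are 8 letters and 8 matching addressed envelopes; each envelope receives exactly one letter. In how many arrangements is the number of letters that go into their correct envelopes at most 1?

# with exactly i fixed is C(8,i)·!(8-i); sum over i=0..1:
  i=0: C(8,0)·!8 = 1·14833 = 14833
  i=1: C(8,1)·!7 = 8·1854 = 14832
Total = 29665.

29665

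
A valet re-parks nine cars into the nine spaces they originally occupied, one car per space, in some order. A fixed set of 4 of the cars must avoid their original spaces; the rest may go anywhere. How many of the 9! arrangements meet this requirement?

229080

Let A_j be the event that the j-th constrained one is fixed. By inclusion-exclusion over the 4 events:
Σ_{j=0}^{4} (-1)^j C(4,j)(9-j)!
= C(4,0)·9! - C(4,1)·8! + C(4,2)·7! - C(4,3)·6! + C(4,4)·5!
= 362880 - 161280 + 30240 - 2880 + 120
= 229080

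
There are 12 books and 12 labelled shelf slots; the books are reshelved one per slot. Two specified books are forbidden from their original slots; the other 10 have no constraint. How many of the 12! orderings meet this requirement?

Inclusion-exclusion on the 2 forbidden self-matches:
Σ_{j=0}^{2} (-1)^j C(2,j)(12-j)!
= C(2,0)·12! - C(2,1)·11! + C(2,2)·10!
= 479001600 - 79833600 + 3628800
= 402796800

402796800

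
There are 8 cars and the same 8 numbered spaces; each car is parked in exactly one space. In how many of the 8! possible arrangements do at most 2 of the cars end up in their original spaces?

37085

# with exactly i fixed is C(8,i)·!(8-i); sum over i=0..2:
  i=0: C(8,0)·!8 = 1·14833 = 14833
  i=1: C(8,1)·!7 = 8·1854 = 14832
  i=2: C(8,2)·!6 = 28·265 = 7420
Total = 37085.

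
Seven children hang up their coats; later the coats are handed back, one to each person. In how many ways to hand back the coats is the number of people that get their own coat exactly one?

Pick the single fixed position: C(7,1) = 7 ways.
The other 6 form a derangement: !6 = 265.
Total: 7 × 265 = 1855.

1855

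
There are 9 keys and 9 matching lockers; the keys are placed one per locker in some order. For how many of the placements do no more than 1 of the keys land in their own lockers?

266993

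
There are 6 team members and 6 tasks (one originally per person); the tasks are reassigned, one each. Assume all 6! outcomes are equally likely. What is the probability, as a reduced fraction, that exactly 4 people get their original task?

Favorable outcomes: C(6,4)·!2 = 15·1 = 15.
Total outcomes: 6! = 720.
Probability = 15/720 = 1/48.

1/48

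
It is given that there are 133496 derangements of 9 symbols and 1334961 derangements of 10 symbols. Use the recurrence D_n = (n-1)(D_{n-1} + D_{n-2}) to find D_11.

14684570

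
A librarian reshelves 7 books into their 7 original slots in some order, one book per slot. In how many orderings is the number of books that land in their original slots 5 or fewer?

5039

# with exactly i fixed is C(7,i)·!(7-i); sum over i=0..5:
  i=0: C(7,0)·!7 = 1·1854 = 1854
  i=1: C(7,1)·!6 = 7·265 = 1855
  i=2: C(7,2)·!5 = 21·44 = 924
  i=3: C(7,3)·!4 = 35·9 = 315
  i=4: C(7,4)·!3 = 35·2 = 70
  i=5: C(7,5)·!2 = 21·1 = 21
Total = 5039.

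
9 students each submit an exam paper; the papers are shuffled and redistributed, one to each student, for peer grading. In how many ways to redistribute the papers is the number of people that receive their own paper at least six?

205

# with exactly i fixed is C(9,i)·!(9-i); sum over i=6..9:
  i=6: C(9,6)·!3 = 84·2 = 168
  i=7: C(9,7)·!2 = 36·1 = 36
  i=8: C(9,8)·!1 = 9·0 = 0
  i=9: C(9,9)·!0 = 1·1 = 1
Total = 205.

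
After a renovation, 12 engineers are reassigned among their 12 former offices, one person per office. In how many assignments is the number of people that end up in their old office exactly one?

176214840

Choose which one of the 12 is fixed: C(12,1) = 12.
The remaining 11 must be deranged: !11 = 14684570.
Total: 12 × 14684570 = 176214840.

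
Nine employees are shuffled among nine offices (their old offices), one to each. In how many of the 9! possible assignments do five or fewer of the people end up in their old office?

Sum C(9,i)·!(9-i) for i = 0..5:
  i=0: C(9,0)·!9 = 1·133496 = 133496
  i=1: C(9,1)·!8 = 9·14833 = 133497
  i=2: C(9,2)·!7 = 36·1854 = 66744
  i=3: C(9,3)·!6 = 84·265 = 22260
  i=4: C(9,4)·!5 = 126·44 = 5544
  i=5: C(9,5)·!4 = 126·9 = 1134
Total = 362675.

362675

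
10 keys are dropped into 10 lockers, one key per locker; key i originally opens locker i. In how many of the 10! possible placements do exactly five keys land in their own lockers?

11088

Choose which 5 of the 10 are fixed: C(10,5) = 252.
The remaining 5 must be deranged: !5 = 44.
Total: 252 × 44 = 11088.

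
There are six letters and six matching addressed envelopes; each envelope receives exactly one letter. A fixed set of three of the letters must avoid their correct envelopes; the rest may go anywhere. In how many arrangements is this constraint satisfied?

426

Let A_j be the event that the j-th constrained one is fixed. By inclusion-exclusion over the 3 events:
Σ_{j=0}^{3} (-1)^j C(3,j)(6-j)!
= C(3,0)·6! - C(3,1)·5! + C(3,2)·4! - C(3,3)·3!
= 720 - 360 + 72 - 6
= 426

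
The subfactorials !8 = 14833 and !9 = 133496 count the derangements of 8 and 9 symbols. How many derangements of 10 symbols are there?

!10 = (10-1)·(!9 + !8) = 9·(133496 + 14833) = 9·148329 = 1334961.

1334961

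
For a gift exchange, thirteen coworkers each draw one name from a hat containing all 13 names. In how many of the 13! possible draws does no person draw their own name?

2290792932

!13 is the nearest integer to 13!/e.
13! = 6227020800, and 6227020800/e ≈ 2290792932.07, so !13 = 2290792932.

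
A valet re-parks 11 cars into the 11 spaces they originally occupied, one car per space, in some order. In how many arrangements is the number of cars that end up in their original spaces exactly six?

20328

Choose which 6 of the 11 are fixed: C(11,6) = 462.
The remaining 5 must be deranged: !5 = 44.
Total: 462 × 44 = 20328.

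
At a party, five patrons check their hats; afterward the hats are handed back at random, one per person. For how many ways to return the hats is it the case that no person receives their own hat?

44

Recurrence: !5 = 4·(!4 + !3).
!5 = 4·(9 + 2) = 4·11 = 44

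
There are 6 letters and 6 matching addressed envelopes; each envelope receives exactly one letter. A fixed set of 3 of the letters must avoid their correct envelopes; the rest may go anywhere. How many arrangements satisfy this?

426

Let A_j be the event that the j-th constrained one is fixed. By inclusion-exclusion over the 3 events:
Σ_{j=0}^{3} (-1)^j C(3,j)(6-j)!
= C(3,0)·6! - C(3,1)·5! + C(3,2)·4! - C(3,3)·3!
= 720 - 360 + 72 - 6
= 426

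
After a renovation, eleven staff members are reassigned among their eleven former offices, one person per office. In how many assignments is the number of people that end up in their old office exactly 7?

2970

Choose which 7 of the 11 are fixed: C(11,7) = 330.
The other 4 form a derangement: !4 = 9.
Total: 330 × 9 = 2970.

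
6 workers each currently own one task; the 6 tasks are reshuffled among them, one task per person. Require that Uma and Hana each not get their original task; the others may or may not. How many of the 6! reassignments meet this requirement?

Inclusion-exclusion on the 2 forbidden self-matches:
Σ_{j=0}^{2} (-1)^j C(2,j)(6-j)!
= C(2,0)·6! - C(2,1)·5! + C(2,2)·4!
= 720 - 240 + 24
= 504

504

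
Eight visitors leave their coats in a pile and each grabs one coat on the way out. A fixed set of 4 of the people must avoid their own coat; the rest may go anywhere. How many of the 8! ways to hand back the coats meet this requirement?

Inclusion-exclusion on the 4 forbidden self-matches:
Σ_{j=0}^{4} (-1)^j C(4,j)(8-j)!
= C(4,0)·8! - C(4,1)·7! + C(4,2)·6! - C(4,3)·5! + C(4,4)·4!
= 40320 - 20160 + 4320 - 480 + 24
= 24024

24024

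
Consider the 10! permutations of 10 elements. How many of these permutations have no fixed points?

1334961

!10 is the nearest integer to 10!/e.
10! = 3628800, and 3628800/e ≈ 1334960.92, so !10 = 1334961.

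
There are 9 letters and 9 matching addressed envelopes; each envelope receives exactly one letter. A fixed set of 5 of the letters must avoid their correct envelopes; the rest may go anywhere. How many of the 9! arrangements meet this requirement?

Let A_j be the event that the j-th constrained one is fixed. By inclusion-exclusion over the 5 events:
Σ_{j=0}^{5} (-1)^j C(5,j)(9-j)!
= C(5,0)·9! - C(5,1)·8! + C(5,2)·7! - C(5,3)·6! + C(5,4)·5! - C(5,5)·4!
= 362880 - 201600 + 50400 - 7200 + 600 - 24
= 205056

205056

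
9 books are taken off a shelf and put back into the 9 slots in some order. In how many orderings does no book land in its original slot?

Use !n = n·!(n-1) + (-1)^n.
!9 = 9·14833 - 1 = 133496

133496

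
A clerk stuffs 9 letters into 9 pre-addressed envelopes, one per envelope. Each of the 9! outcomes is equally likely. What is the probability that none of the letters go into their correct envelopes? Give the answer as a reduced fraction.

16687/45360

Favorable outcomes: !9 = 133496.
Total outcomes: 9! = 362880.
Probability = 133496/362880 = 16687/45360.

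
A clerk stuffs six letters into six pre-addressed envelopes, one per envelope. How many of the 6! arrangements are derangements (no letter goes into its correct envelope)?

265

Use !n = n·!(n-1) + (-1)^n.
!6 = 6·44 + 1 = 265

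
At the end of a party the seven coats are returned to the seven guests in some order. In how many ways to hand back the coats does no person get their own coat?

1854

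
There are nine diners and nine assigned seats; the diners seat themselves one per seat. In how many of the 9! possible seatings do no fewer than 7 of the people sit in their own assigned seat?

37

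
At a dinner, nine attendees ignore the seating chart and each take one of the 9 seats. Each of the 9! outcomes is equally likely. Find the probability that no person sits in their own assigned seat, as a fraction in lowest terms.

16687/45360

Favorable outcomes: !9 = 133496.
Total outcomes: 9! = 362880.
Probability = 133496/362880 = 16687/45360.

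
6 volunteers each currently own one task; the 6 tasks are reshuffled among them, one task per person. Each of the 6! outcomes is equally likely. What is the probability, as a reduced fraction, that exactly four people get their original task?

Favorable outcomes: C(6,4)·!2 = 15·1 = 15.
Total outcomes: 6! = 720.
Probability = 15/720 = 1/48.

1/48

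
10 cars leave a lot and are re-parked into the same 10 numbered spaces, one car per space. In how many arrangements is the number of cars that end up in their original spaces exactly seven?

240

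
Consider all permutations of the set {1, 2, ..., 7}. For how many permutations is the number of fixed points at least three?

407

# with exactly i fixed is C(7,i)·!(7-i); sum over i=3..7:
  i=3: C(7,3)·!4 = 35·9 = 315
  i=4: C(7,4)·!3 = 35·2 = 70
  i=5: C(7,5)·!2 = 21·1 = 21
  i=6: C(7,6)·!1 = 7·0 = 0
  i=7: C(7,7)·!0 = 1·1 = 1
Total = 407.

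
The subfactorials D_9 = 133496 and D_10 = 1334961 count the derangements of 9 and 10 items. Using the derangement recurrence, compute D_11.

14684570

D_11 = (11-1)·(D_10 + D_9) = 10·(1334961 + 133496) = 10·1468457 = 14684570.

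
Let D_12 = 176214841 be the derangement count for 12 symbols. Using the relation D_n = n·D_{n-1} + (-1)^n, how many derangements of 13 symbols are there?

2290792932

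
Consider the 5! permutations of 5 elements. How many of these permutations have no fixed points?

By inclusion-exclusion, !5 = Σ (-1)^k · 5!/k! for k=0..5
= 5! - 5!/1! + 5!/2! - 5!/3! + 5!/4! - 5!/5!
= 120 - 120 + 60 - 20 + 5 - 1
= 44

44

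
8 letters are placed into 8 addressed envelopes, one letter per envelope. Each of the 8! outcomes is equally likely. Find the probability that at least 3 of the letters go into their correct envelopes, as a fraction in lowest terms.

647/8064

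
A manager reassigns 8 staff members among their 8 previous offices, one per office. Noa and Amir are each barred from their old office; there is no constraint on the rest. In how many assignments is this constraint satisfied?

Inclusion-exclusion on the 2 forbidden self-matches:
Σ_{j=0}^{2} (-1)^j C(2,j)(8-j)!
= C(2,0)·8! - C(2,1)·7! + C(2,2)·6!
= 40320 - 10080 + 720
= 30960

30960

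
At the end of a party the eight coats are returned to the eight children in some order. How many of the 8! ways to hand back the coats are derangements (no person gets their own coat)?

The number of derangements of 8 is !8 = Σ_{k=0}^{8} (-1)^k·8!/k!
= 8! - 8!/1! + 8!/2! - 8!/3! + 8!/4! - 8!/5! + 8!/6! - 8!/7! + 8!/8!
= 40320 - 40320 + 20160 - 6720 + 1680 - 336 + 56 - 8 + 1
= 14833

14833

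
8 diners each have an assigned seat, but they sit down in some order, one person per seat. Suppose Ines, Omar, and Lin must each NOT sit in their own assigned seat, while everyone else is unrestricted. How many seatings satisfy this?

Let A_j be the event that the j-th constrained one is fixed. By inclusion-exclusion over the 3 events:
Σ_{j=0}^{3} (-1)^j C(3,j)(8-j)!
= C(3,0)·8! - C(3,1)·7! + C(3,2)·6! - C(3,3)·5!
= 40320 - 15120 + 2160 - 120
= 27240

27240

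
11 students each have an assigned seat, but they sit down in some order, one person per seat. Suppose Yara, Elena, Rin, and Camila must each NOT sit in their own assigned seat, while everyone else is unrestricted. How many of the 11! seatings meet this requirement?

27422640

Let A_j be the event that the j-th constrained one is fixed. By inclusion-exclusion over the 4 events:
Σ_{j=0}^{4} (-1)^j C(4,j)(11-j)!
= C(4,0)·11! - C(4,1)·10! + C(4,2)·9! - C(4,3)·8! + C(4,4)·7!
= 39916800 - 14515200 + 2177280 - 161280 + 5040
= 27422640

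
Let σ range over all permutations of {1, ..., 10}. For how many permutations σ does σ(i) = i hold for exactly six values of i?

1890

Pick the 6 fixed positions: C(10,6) = 210 ways.
The remaining 4 must be deranged: !4 = 9.
Total: 210 × 9 = 1890.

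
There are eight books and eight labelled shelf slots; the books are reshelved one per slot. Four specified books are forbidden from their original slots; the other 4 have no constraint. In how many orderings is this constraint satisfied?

24024

Inclusion-exclusion on the 4 forbidden self-matches:
Σ_{j=0}^{4} (-1)^j C(4,j)(8-j)!
= C(4,0)·8! - C(4,1)·7! + C(4,2)·6! - C(4,3)·5! + C(4,4)·4!
= 40320 - 20160 + 4320 - 480 + 24
= 24024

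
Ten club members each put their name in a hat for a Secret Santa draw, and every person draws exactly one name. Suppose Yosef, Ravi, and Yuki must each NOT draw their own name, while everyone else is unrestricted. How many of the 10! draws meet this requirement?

Let A_j be the event that the j-th constrained one is fixed. By inclusion-exclusion over the 3 events:
Σ_{j=0}^{3} (-1)^j C(3,j)(10-j)!
= C(3,0)·10! - C(3,1)·9! + C(3,2)·8! - C(3,3)·7!
= 3628800 - 1088640 + 120960 - 5040
= 2656080

2656080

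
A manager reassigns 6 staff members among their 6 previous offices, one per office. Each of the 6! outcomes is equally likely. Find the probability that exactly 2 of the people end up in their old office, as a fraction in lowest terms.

3/16

Favorable outcomes: C(6,2)·!4 = 15·9 = 135.
Total outcomes: 6! = 720.
Probability = 135/720 = 3/16.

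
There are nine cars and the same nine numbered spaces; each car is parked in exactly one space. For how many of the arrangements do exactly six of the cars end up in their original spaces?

168

Pick the 6 fixed positions: C(9,6) = 84 ways.
The other 3 form a derangement: !3 = 2.
Total: 84 × 2 = 168.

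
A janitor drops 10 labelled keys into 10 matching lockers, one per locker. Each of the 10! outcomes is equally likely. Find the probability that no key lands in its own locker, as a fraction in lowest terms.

Favorable outcomes: !10 = 1334961.
Total outcomes: 10! = 3628800.
Probability = 1334961/3628800 = 16481/44800.

16481/44800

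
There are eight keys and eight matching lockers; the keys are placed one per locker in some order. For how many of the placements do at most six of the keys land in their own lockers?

# with exactly i fixed is C(8,i)·!(8-i); sum over i=0..6:
  i=0: C(8,0)·!8 = 1·14833 = 14833
  i=1: C(8,1)·!7 = 8·1854 = 14832
  i=2: C(8,2)·!6 = 28·265 = 7420
  i=3: C(8,3)·!5 = 56·44 = 2464
  i=4: C(8,4)·!4 = 70·9 = 630
  i=5: C(8,5)·!3 = 56·2 = 112
  i=6: C(8,6)·!2 = 28·1 = 28
Total = 40319.

40319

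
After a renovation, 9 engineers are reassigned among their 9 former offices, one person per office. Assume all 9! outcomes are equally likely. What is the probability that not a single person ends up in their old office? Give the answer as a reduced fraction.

16687/45360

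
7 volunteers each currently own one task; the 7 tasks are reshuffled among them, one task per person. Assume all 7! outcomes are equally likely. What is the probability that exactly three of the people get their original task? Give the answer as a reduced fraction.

Favorable outcomes: C(7,3)·!4 = 35·9 = 315.
Total outcomes: 7! = 5040.
Probability = 315/5040 = 1/16.

1/16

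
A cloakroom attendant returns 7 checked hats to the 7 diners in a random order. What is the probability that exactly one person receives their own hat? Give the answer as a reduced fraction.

53/144

Favorable outcomes: C(7,1)·!6 = 7·265 = 1855.
Total outcomes: 7! = 5040.
Probability = 1855/5040 = 53/144.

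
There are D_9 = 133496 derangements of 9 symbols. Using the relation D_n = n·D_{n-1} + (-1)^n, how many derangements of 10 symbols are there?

1334961

D_10 = 10·133496 + 1 = 1334961.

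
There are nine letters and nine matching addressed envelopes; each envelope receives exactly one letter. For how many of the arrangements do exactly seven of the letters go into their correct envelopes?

36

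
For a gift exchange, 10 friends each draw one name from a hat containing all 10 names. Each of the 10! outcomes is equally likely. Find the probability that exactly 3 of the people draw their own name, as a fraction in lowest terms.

103/1680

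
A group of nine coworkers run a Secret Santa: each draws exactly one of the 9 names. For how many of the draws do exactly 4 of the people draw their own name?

5544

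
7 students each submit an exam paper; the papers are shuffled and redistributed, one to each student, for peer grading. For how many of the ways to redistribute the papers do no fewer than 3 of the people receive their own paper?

# with exactly i fixed is C(7,i)·!(7-i); sum over i=3..7:
  i=3: C(7,3)·!4 = 35·9 = 315
  i=4: C(7,4)·!3 = 35·2 = 70
  i=5: C(7,5)·!2 = 21·1 = 21
  i=6: C(7,6)·!1 = 7·0 = 0
  i=7: C(7,7)·!0 = 1·1 = 1
Total = 407.

407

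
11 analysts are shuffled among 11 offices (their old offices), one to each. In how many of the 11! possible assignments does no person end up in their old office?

14684570

!11 is the nearest integer to 11!/e.
11! = 39916800, and 39916800/e ≈ 14684570.08, so !11 = 14684570.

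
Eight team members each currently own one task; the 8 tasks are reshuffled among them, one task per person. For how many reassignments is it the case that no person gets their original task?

14833

By inclusion-exclusion, !8 = Σ (-1)^k · 8!/k! for k=0..8
= 8! - 8!/1! + 8!/2! - 8!/3! + 8!/4! - 8!/5! + 8!/6! - 8!/7! + 8!/8!
= 40320 - 40320 + 20160 - 6720 + 1680 - 336 + 56 - 8 + 1
= 14833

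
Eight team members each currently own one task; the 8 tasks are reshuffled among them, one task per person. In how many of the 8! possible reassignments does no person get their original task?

14833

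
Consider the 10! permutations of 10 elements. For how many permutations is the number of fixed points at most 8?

3628799

# with exactly i fixed is C(10,i)·!(10-i); sum over i=0..8:
  i=0: C(10,0)·!10 = 1·1334961 = 1334961
  i=1: C(10,1)·!9 = 10·133496 = 1334960
  i=2: C(10,2)·!8 = 45·14833 = 667485
  i=3: C(10,3)·!7 = 120·1854 = 222480
  i=4: C(10,4)·!6 = 210·265 = 55650
  i=5: C(10,5)·!5 = 252·44 = 11088
  i=6: C(10,6)·!4 = 210·9 = 1890
  i=7: C(10,7)·!3 = 120·2 = 240
  i=8: C(10,8)·!2 = 45·1 = 45
Total = 3628799.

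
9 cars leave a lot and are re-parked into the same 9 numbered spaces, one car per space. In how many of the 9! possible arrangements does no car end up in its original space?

133496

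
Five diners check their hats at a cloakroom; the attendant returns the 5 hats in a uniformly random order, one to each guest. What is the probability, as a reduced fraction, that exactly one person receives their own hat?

3/8

Favorable outcomes: C(5,1)·!4 = 5·9 = 45.
Total outcomes: 5! = 120.
Probability = 45/120 = 3/8.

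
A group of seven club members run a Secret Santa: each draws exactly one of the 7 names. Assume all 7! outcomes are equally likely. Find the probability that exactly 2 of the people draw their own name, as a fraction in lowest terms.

11/60

Favorable outcomes: C(7,2)·!5 = 21·44 = 924.
Total outcomes: 7! = 5040.
Probability = 924/5040 = 11/60.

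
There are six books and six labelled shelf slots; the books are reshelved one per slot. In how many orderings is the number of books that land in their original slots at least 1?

Sum C(6,i)·!(6-i) for i = 1..6:
  i=1: C(6,1)·!5 = 6·44 = 264
  i=2: C(6,2)·!4 = 15·9 = 135
  i=3: C(6,3)·!3 = 20·2 = 40
  i=4: C(6,4)·!2 = 15·1 = 15
  i=5: C(6,5)·!1 = 6·0 = 0
  i=6: C(6,6)·!0 = 1·1 = 1
Total = 455.

455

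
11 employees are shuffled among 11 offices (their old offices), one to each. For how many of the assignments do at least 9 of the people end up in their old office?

Sum C(11,i)·!(11-i) for i = 9..11:
  i=9: C(11,9)·!2 = 55·1 = 55
  i=10: C(11,10)·!1 = 11·0 = 0
  i=11: C(11,11)·!0 = 1·1 = 1
Total = 56.

56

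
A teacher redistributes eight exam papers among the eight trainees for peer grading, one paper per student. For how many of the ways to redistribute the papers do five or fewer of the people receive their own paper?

40291

Sum C(8,i)·!(8-i) for i = 0..5:
  i=0: C(8,0)·!8 = 1·14833 = 14833
  i=1: C(8,1)·!7 = 8·1854 = 14832
  i=2: C(8,2)·!6 = 28·265 = 7420
  i=3: C(8,3)·!5 = 56·44 = 2464
  i=4: C(8,4)·!4 = 70·9 = 630
  i=5: C(8,5)·!3 = 56·2 = 112
Total = 40291.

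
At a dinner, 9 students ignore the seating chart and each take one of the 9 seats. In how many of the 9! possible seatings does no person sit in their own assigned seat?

!9 = 9! · Σ_{k=0}^{9} (-1)^k/k!
= 9! - 9!/1! + 9!/2! - 9!/3! + 9!/4! - 9!/5! + 9!/6! - 9!/7! + 9!/8! - 9!/9!
= 362880 - 362880 + 181440 - 60480 + 15120 - 3024 + 504 - 72 + 9 - 1
= 133496

133496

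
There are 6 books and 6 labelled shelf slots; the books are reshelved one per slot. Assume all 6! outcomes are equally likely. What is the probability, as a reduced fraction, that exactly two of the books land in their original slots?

3/16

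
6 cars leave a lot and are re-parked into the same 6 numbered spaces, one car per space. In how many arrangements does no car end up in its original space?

265

The number of derangements of 6 is !6 = Σ_{k=0}^{6} (-1)^k·6!/k!
= 6! - 6!/1! + 6!/2! - 6!/3! + 6!/4! - 6!/5! + 6!/6!
= 720 - 720 + 360 - 120 + 30 - 6 + 1
= 265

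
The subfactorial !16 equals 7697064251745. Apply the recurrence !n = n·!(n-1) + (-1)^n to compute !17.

130850092279664

!17 = 17·7697064251745 - 1 = 130850092279664.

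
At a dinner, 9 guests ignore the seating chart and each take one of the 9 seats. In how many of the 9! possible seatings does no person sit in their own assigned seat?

Use !n = n·!(n-1) + (-1)^n.
!9 = 9·14833 - 1 = 133496

133496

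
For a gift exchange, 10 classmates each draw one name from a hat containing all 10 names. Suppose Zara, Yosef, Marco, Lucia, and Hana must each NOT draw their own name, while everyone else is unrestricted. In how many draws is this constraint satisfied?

2170680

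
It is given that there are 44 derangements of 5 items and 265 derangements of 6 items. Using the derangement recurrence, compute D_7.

1854

D_7 = (7-1)·(D_6 + D_5) = 6·(265 + 44) = 6·309 = 1854.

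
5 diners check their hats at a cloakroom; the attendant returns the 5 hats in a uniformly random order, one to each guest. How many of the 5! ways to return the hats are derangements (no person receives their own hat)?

By inclusion-exclusion, !5 = Σ (-1)^k · 5!/k! for k=0..5
= 5! - 5!/1! + 5!/2! - 5!/3! + 5!/4! - 5!/5!
= 120 - 120 + 60 - 20 + 5 - 1
= 44

44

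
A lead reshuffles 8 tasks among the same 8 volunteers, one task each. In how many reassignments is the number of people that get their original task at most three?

Sum C(8,i)·!(8-i) for i = 0..3:
  i=0: C(8,0)·!8 = 1·14833 = 14833
  i=1: C(8,1)·!7 = 8·1854 = 14832
  i=2: C(8,2)·!6 = 28·265 = 7420
  i=3: C(8,3)·!5 = 56·44 = 2464
Total = 39549.

39549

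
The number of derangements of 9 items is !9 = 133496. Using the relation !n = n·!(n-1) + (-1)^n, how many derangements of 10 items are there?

1334961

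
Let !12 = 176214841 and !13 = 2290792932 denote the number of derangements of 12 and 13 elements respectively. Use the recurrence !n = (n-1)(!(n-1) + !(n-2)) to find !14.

32071101049

!14 = (14-1)·(!13 + !12) = 13·(2290792932 + 176214841) = 13·2467007773 = 32071101049.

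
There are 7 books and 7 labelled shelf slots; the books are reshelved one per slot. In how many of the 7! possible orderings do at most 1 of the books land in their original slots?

Sum C(7,i)·!(7-i) for i = 0..1:
  i=0: C(7,0)·!7 = 1·1854 = 1854
  i=1: C(7,1)·!6 = 7·265 = 1855
Total = 3709.

3709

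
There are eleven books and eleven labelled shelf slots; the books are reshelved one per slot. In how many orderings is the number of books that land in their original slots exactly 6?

Choose which 6 of the 11 are fixed: C(11,6) = 462.
The remaining 5 must be deranged: !5 = 44.
Total: 462 × 44 = 20328.

20328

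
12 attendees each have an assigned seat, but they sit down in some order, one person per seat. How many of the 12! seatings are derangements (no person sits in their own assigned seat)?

!12 = 12! · Σ_{k=0}^{12} (-1)^k/k!
= 12! - 12!/1! + 12!/2! - 12!/3! + 12!/4! - 12!/5! + 12!/6! - 12!/7! + 12!/8! - 12!/9! + 12!/10! - 12!/11! + 12!/12!
= 479001600 - 479001600 + 239500800 - 79833600 + 19958400 - 3991680 + 665280 - 95040 + 11880 - 1320 + 132 - 12 + 1
= 176214841

176214841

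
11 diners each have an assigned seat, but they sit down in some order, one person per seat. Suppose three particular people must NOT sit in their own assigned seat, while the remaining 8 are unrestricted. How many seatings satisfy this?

30078720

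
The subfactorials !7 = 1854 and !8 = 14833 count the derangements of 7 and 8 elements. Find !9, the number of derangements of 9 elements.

!9 = (9-1)·(!8 + !7) = 8·(14833 + 1854) = 8·16687 = 133496.

133496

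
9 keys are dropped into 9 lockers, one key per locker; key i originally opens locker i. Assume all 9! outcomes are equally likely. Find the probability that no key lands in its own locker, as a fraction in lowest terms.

Favorable outcomes: !9 = 133496.
Total outcomes: 9! = 362880.
Probability = 133496/362880 = 16687/45360.

16687/45360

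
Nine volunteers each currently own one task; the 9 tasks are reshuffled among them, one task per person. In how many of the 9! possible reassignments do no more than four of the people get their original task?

361541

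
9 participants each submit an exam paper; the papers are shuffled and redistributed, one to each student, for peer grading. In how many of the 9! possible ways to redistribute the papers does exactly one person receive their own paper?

Choose which one of the 9 is fixed: C(9,1) = 9.
The remaining 8 must be deranged: !8 = 14833.
Total: 9 × 14833 = 133497.

133497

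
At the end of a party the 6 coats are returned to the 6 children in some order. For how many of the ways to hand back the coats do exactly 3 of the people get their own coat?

Choose which 3 of the 6 are fixed: C(6,3) = 20.
The other 3 form a derangement: !3 = 2.
Total: 20 × 2 = 40.

40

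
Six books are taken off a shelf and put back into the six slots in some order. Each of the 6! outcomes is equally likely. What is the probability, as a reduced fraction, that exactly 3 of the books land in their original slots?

Favorable outcomes: C(6,3)·!3 = 20·2 = 40.
Total outcomes: 6! = 720.
Probability = 40/720 = 1/18.

1/18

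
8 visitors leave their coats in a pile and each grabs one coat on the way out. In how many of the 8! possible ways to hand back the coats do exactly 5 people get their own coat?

112

Pick the 5 fixed positions: C(8,5) = 56 ways.
The remaining 3 must be deranged: !3 = 2.
Total: 56 × 2 = 112.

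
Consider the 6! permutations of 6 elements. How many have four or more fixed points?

16

Sum C(6,i)·!(6-i) for i = 4..6:
  i=4: C(6,4)·!2 = 15·1 = 15
  i=5: C(6,5)·!1 = 6·0 = 0
  i=6: C(6,6)·!0 = 1·1 = 1
Total = 16.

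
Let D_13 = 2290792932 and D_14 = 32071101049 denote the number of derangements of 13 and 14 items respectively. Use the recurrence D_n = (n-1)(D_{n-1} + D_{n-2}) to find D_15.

D_15 = (15-1)·(D_14 + D_13) = 14·(32071101049 + 2290792932) = 14·34361893981 = 481066515734.

481066515734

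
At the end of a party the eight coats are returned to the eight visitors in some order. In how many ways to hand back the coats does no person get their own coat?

By inclusion-exclusion, !8 = Σ (-1)^k · 8!/k! for k=0..8
= 8! - 8!/1! + 8!/2! - 8!/3! + 8!/4! - 8!/5! + 8!/6! - 8!/7! + 8!/8!
= 40320 - 40320 + 20160 - 6720 + 1680 - 336 + 56 - 8 + 1
= 14833

14833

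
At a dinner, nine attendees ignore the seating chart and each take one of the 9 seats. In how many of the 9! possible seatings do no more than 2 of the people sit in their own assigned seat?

333737

Sum C(9,i)·!(9-i) for i = 0..2:
  i=0: C(9,0)·!9 = 1·133496 = 133496
  i=1: C(9,1)·!8 = 9·14833 = 133497
  i=2: C(9,2)·!7 = 36·1854 = 66744
Total = 333737.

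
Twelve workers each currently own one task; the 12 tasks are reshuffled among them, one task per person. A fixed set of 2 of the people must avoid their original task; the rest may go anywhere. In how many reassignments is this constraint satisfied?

Let A_j be the event that the j-th constrained one is fixed. By inclusion-exclusion over the 2 events:
Σ_{j=0}^{2} (-1)^j C(2,j)(12-j)!
= C(2,0)·12! - C(2,1)·11! + C(2,2)·10!
= 479001600 - 79833600 + 3628800
= 402796800

402796800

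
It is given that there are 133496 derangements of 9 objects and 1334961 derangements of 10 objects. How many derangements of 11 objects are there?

14684570

!11 = (11-1)·(!10 + !9) = 10·(1334961 + 133496) = 10·1468457 = 14684570.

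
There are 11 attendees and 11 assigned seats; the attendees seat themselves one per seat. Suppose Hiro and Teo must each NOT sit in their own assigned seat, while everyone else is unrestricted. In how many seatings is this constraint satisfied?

Let A_j be the event that the j-th constrained one is fixed. By inclusion-exclusion over the 2 events:
Σ_{j=0}^{2} (-1)^j C(2,j)(11-j)!
= C(2,0)·11! - C(2,1)·10! + C(2,2)·9!
= 39916800 - 7257600 + 362880
= 33022080

33022080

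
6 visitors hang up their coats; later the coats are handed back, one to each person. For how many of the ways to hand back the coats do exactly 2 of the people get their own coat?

135

Pick the 2 fixed positions: C(6,2) = 15 ways.
The other 4 form a derangement: !4 = 9.
Total: 15 × 9 = 135.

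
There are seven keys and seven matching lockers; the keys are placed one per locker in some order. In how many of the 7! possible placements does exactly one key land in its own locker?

1855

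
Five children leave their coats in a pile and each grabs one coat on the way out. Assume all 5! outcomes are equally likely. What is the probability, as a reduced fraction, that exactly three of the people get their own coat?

1/12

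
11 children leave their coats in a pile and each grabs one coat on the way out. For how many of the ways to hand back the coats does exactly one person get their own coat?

14684571

Pick the single fixed position: C(11,1) = 11 ways.
The other 10 form a derangement: !10 = 1334961.
Total: 11 × 1334961 = 14684571.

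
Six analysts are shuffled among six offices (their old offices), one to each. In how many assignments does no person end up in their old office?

Recurrence: !6 = 5·(!5 + !4).
!6 = 5·(44 + 9) = 5·53 = 265

265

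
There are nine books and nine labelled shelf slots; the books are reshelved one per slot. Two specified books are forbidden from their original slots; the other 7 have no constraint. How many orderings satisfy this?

287280

Inclusion-exclusion on the 2 forbidden self-matches:
Σ_{j=0}^{2} (-1)^j C(2,j)(9-j)!
= C(2,0)·9! - C(2,1)·8! + C(2,2)·7!
= 362880 - 80640 + 5040
= 287280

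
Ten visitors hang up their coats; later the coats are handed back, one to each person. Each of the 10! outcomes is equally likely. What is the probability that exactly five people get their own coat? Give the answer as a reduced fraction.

11/3600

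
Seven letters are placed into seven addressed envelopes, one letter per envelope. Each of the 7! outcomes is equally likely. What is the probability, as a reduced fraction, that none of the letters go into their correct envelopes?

103/280

Favorable outcomes: !7 = 1854.
Total outcomes: 7! = 5040.
Probability = 1854/5040 = 103/280.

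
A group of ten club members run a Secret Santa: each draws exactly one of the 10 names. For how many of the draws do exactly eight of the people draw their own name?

45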